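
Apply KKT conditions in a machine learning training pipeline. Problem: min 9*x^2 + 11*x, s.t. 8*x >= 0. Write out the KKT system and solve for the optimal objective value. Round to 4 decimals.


Step 1: Try lambda = 0 (constraint inactive).
x_unc = -11/(2*9) = -0.6111
Check: 8*-0.6111 = -4.8888 < 0 -- violated!
Step 2: Constraint must be active: 8*x = 0
x* = 0/8 = 0.0
lambda = (2*9*0.0 + 11)/8 = 1.375
Step 3: Compute optimal value.
f(x*) = 9*0.0^2 + 11*0.0 = 0.0


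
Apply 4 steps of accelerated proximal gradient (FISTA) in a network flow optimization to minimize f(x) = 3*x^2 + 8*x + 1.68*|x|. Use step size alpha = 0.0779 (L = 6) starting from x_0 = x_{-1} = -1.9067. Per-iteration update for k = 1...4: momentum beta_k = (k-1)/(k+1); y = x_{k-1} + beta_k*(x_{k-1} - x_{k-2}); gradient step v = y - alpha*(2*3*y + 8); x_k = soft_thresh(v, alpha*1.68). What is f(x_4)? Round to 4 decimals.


FISTA on f(x) = 3*x^2 + 8*x + 1.68*|x|
L = 6, alpha = 0.0779
Iteration 1: beta = 0.0, y = -1.9067 + 0.0*(-1.9067 + 1.9067) = -1.9067
  grad(y) = -3.4402, v = y - alpha*grad = -1.6387
  prox(v) = soft_thresh(-1.6387, 0.1309) = -1.5078
Iteration 2: beta = 0.3333, y = -1.5078 + 0.3333*(-1.5078 + 1.9067) = -1.3749
  grad(y) = -0.2493, v = y - alpha*grad = -1.3555
  prox(v) = soft_thresh(-1.3555, 0.1309) = -1.2246
Iteration 3: beta = 0.5, y = -1.2246 + 0.5*(-1.2246 + 1.5078) = -1.083
  grad(y) = 1.5022, v = y - alpha*grad = -1.2
  prox(v) = soft_thresh(-1.2, 0.1309) = -1.0691
Iteration 4: beta = 0.6, y = -1.0691 + 0.6*(-1.0691 + 1.2246) = -0.9758
  grad(y) = 2.145, v = y - alpha*grad = -1.1429
  prox(v) = soft_thresh(-1.1429, 0.1309) = -1.0121
f(x_4) = 3*(-1.0121)^2 + 8*(-1.0121) + 1.68*|-1.0121| = -3.3234


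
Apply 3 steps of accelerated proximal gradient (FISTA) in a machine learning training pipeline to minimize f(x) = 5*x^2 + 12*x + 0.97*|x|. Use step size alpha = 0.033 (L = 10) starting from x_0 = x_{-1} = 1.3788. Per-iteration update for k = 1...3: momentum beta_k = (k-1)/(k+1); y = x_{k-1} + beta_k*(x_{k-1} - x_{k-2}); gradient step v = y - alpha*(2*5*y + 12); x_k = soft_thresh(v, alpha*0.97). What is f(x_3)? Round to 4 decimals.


FISTA on f(x) = 5*x^2 + 12*x + 0.97*|x|
L = 10, alpha = 0.033
Iteration 1: beta = 0.0, y = 1.3788 + 0.0*(1.3788 - 1.3788) = 1.3788
  grad(y) = 25.788, v = y - alpha*grad = 0.5278
  prox(v) = soft_thresh(0.5278, 0.032) = 0.4958
Iteration 2: beta = 0.3333, y = 0.4958 + 0.3333*(0.4958 - 1.3788) = 0.2014
  grad(y) = 14.0145, v = y - alpha*grad = -0.261
  prox(v) = soft_thresh(-0.261, 0.032) = -0.229
Iteration 3: beta = 0.5, y = -0.229 + 0.5*(-0.229 - 0.4958) = -0.5914
  grad(y) = 6.0858, v = y - alpha*grad = -0.7923
  prox(v) = soft_thresh(-0.7923, 0.032) = -0.7602
f(x_3) = 5*(-0.7602)^2 + 12*(-0.7602) + 0.97*|-0.7602| = -5.4956


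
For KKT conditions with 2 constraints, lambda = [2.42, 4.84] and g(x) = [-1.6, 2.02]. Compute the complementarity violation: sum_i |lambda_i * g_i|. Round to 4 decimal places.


KKT complementary slackness check:
lambda_1 * g_1 = 2.42 * -1.6 = -3.872
lambda_2 * g_2 = 4.84 * 2.02 = 9.7768
Total violation = 3.872 + 9.7768 = 13.6488


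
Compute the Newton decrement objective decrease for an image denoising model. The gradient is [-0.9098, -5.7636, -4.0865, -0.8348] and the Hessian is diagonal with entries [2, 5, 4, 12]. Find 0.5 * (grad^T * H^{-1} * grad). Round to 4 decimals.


Step 1: H is diagonal, so H^(-1) * g = [-0.4549, -1.1527, -1.0216, -0.0696].
Step 2: g^T H^(-1) g = sum_i g_i^2 / H_ii
  = (-0.9098)^2/2 + (-5.7636)^2/5 + (-4.0865)^2/4 + (-0.8348)^2/12
  = 0.4139 + 6.6438 + 4.1749 + 0.0581 = 11.2906
Step 3: Objective decrease = 0.5 * g^T H^(-1) g = 5.6453


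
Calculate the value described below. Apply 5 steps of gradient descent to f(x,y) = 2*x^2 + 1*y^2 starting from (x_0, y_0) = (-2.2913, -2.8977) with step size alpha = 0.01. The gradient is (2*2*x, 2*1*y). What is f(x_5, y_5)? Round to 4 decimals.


Gradient descent on f(x,y) = 2*x^2 + 1*y^2.
Starting point: (-2.2913, -2.8977), alpha = 0.01
Step 1: grad_x = 2*2*-2.2913 = -9.1652, grad_y = 2*1*-2.8977 = -5.7954
  x_1 = -2.2913 - 0.01*-9.1652 = -2.1996
  y_1 = -2.8977 - 0.01*-5.7954 = -2.8397
Step 2: grad_x = 2*2*-2.1996 = -8.7986, grad_y = 2*1*-2.8397 = -5.6795
  x_2 = -2.1996 - 0.01*-8.7986 = -2.1117
  y_2 = -2.8397 - 0.01*-5.6795 = -2.783
Step 3: grad_x = 2*2*-2.1117 = -8.4466, grad_y = 2*1*-2.783 = -5.5659
  x_3 = -2.1117 - 0.01*-8.4466 = -2.0272
  y_3 = -2.783 - 0.01*-5.5659 = -2.7273
Step 4: grad_x = 2*2*-2.0272 = -8.1088, grad_y = 2*1*-2.7273 = -5.4546
  x_4 = -2.0272 - 0.01*-8.1088 = -1.9461
  y_4 = -2.7273 - 0.01*-5.4546 = -2.6727
Step 5: grad_x = 2*2*-1.9461 = -7.7844, grad_y = 2*1*-2.6727 = -5.3455
  x_5 = -1.9461 - 0.01*-7.7844 = -1.8683
  y_5 = -2.6727 - 0.01*-5.3455 = -2.6193
f(-1.8683, -2.6193) = 2*(-1.8683)^2 + 1*(-2.6193)^2 = 13.8415


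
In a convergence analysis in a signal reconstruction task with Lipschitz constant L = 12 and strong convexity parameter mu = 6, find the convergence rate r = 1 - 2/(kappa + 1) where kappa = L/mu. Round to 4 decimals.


Step 1: Compute the condition number.
kappa = L/mu = 12/6 = 2.0
Step 2: Compute the convergence rate.
r = 1 - 2/(kappa + 1) = 1 - 2*mu/(L + mu) = (L - mu)/(L + mu) = 6/18 = 0.3333


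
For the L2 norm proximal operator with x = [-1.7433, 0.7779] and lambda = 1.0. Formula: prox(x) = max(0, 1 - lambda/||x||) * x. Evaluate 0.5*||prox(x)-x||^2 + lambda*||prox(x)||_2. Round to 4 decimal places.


Step 1: Compute ||x||.
||x|| = 1.909
Step 2: Compute scaling factor.
scale = max(0, 1 - 1.0/1.909) = 0.4762
Step 3: prox(x) = [-0.8301, 0.3704]
||prox(x)|| = 0.909
Step 4: Proximal objective.
0.5*||prox-x||^2 = 0.5
lambda*||prox|| = 0.909
Total = 1.409


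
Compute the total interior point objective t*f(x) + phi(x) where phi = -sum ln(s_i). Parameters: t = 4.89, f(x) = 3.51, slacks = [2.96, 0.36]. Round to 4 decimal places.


Step 1: Compute log-barrier.
ln values: [1.0852, -1.0217]
phi = -(1.0852 - 1.0217) = -0.0635
Step 2: Compute augmented objective.
t*f(x) = 4.89*3.51 = 17.1639
Total = 17.1639 - 0.0635 = 17.1004


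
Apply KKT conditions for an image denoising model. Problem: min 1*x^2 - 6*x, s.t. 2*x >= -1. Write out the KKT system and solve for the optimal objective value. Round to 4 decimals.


Step 1: Try lambda = 0 (constraint inactive).
Stationarity: 2*1*x - 6 = 0
x* = 6/(2*1) = 3.0
Check constraint: 2*3.0 = 6.0 >= -1 -- satisfied.
Step 2: Compute optimal value.
f(x*) = 1*3.0^2 - 6*3.0 = -9.0


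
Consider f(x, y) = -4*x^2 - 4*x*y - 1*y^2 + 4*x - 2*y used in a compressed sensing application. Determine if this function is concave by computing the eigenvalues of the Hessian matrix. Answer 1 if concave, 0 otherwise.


The Hessian of f(x,y) = -4*x^2 - 4*x*y - 1*y^2 + 4*x - 2*y is:
H = [[-8, -4], [-4, -2]]
Trace = -8 - 2 = -10
Determinant = -8*-2 - (-4)^2 = 0
Discriminant = (-10)^2 - 4*0 = 100.0
Eigenvalues: lambda_1 = -10.0, lambda_2 = 0.0
The function is concave.

1


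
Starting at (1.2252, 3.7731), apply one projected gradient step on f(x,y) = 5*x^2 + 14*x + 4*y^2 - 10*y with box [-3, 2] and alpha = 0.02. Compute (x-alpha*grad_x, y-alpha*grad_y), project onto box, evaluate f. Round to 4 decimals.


Step 1: Compute gradient at (1.2252, 3.7731).
grad_x = 2*5*1.2252 + 14 = 26.252
grad_y = 2*4*3.7731 - 10 = 20.1848
Step 2: Gradient step.
x_raw = 1.2252 - 0.02*26.252 = 0.7002
y_raw = 3.7731 - 0.02*20.1848 = 3.3694
Step 3: Project onto [-3, 2].
x_proj = clip(0.7002) = 0.7002
y_proj = clip(3.3694) = 2.0
Step 4: Evaluate f.
f(0.7002, 2.0) = 8.2534


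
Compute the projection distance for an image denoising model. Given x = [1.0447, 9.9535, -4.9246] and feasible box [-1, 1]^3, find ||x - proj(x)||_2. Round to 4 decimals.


Project each component onto [-1, 1].
clip(1.0447) = 1.0, clip(9.9535) = 1.0, clip(-4.9246) = -1.0
Projection = [1.0, 1.0, -1.0]
Squared diffs: [0.002, 80.1652, 15.4025]
Distance = sqrt(95.5697) = 9.776


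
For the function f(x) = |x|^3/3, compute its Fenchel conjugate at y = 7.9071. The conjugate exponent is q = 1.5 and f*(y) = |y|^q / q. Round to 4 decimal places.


The conjugate exponent q satisfies 1/p + 1/q = 1.
p = 3, so q = 3/(3 - 1) = 1.5
|y|^q = 7.9071^1.5 = 22.2344
f*(7.9071) = 22.2344 / 1.5 = 14.8229


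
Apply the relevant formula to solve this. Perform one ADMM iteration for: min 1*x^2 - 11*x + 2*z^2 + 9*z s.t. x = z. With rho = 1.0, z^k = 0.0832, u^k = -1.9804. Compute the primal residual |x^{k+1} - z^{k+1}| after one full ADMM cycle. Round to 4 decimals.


ADMM iteration with rho = 1.0, z^k = 0.0832, u^k = -1.9804
Step 1: x-update.
Minimize 1*x^2 - 11*x + (1.0/2)*(x - 0.0832 - 1.9804)^2
FOC: (2*1 + 1.0)*x = 11 + 1.0*(0.0832 + 1.9804)
x^{k+1} = 4.3545
Step 2: z-update.
Minimize 2*z^2 + 9*z + (1.0/2)*(4.3545 - z - 1.9804)^2
FOC: (2*2 + 1.0)*z = -9 + 1.0*(4.3545 - 1.9804)
z^{k+1} = -1.3252
Step 3: u-update.
u^{k+1} = -1.9804 + 4.3545 + 1.3252 = 3.6993
Step 4: Primal residual = |4.3545 + 1.3252| = 5.6797


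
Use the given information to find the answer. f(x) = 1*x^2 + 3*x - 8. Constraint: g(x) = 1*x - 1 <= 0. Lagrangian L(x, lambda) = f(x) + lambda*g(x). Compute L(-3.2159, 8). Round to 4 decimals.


Step 1: Evaluate f(x).
f(-3.2159) = 1*(-3.2159)^2 + 3*(-3.2159) - 8 = -7.3057
Step 2: Evaluate g(x).
g(-3.2159) = 1*-3.2159 - 1 = -4.2159
Step 3: Compute Lagrangian.
L = -7.3057 + 8*-4.2159 = -41.0329


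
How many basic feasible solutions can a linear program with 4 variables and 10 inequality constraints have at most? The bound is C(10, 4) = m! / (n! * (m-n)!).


Each vertex corresponds to some choice of n active constraints out of m, so the number of vertices is at most C(m, n) = m! / (n!(m-n)!).
m = 10, n = 4
Numerator: 10 * 9 * 8 * 7
Denominator: 4! = 24
C(10, 4) = 210


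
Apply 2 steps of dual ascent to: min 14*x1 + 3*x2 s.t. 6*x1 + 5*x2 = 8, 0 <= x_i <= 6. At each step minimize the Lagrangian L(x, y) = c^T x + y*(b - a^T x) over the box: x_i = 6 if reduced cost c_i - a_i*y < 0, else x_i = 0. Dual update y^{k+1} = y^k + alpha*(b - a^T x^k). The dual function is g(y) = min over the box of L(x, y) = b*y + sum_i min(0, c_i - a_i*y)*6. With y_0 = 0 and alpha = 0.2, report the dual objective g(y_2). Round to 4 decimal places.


Dual ascent for LP: min 14*x1 + 3*x2, 6*x1 + 5*x2 = 8, 0 <= x_i <= 6
Step 1: y^k = 0.0, reduced costs: (14.0, 3.0)
  x^k = (0.0, 0.0), subgradient = b - a^T x = 8.0
  y^{k+1} = 0.0 + 0.2*8.0 = 1.6
Step 2: y^k = 1.6, reduced costs: (4.4, -5.0)
  x^k = (0.0, 6.0), subgradient = b - a^T x = -22.0
  y^{k+1} = 1.6 + 0.2*-22.0 = -2.8
Dual objective at y_2 = -2.8: reduced costs (30.8, 17.0), box minimizer x = (0.0, 0.0)
g(y_2) = b*y + (c1 - a1*y)*x1 + (c2 - a2*y)*x2 = 8*(-2.8) + 30.8*0.0 + 17.0*0.0 = -22.4 + 0.0 + 0.0 = -22.4


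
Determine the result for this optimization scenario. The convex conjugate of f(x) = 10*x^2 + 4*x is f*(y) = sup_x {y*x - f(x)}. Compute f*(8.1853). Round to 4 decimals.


f*(y) = sup_x {y*x - a*x^2 - b*x} = sup_x {(y-b)*x - a*x^2}
FOC: (y - b) - 2a*x = 0 => x* = (y - b)/(2a)
x* = (8.1853 - 4)/(2*10) = 0.2093
f*(8.1853) = (y-b)^2/(4a) = (8.1853 - 4)^2/(4*10)
= 17.5167/40 = 0.4379


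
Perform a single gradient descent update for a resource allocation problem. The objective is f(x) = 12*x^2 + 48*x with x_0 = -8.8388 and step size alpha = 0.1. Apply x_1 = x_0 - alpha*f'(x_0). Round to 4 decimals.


We compute the gradient at x_0 and apply the update.
f'(x) = 24*x + 48
f'(-8.8388) = 24*-8.8388 + 48 = -164.1312
x_1 = -8.8388 - 0.1*-164.1312 = 7.5743


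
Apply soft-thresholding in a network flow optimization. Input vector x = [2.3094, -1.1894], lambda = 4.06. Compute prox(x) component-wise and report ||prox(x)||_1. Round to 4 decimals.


Soft-thresholding with lambda = 4.06:
prox(2.3094) = sign(2.3094)*max(|2.3094| - 4.06, 0) = 0.0
prox(-1.1894) = sign(-1.1894)*max(|-1.1894| - 4.06, 0) = 0.0
prox(x) = [0.0, 0.0]
||prox(x)||_1 = 0.0 + 0.0 = 0.0


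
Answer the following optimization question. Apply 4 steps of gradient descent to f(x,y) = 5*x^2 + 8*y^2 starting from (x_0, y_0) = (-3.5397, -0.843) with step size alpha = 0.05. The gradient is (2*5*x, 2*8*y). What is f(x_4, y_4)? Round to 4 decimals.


Gradient descent on f(x,y) = 5*x^2 + 8*y^2.
Starting point: (-3.5397, -0.843), alpha = 0.05
Step 1: grad_x = 2*5*-3.5397 = -35.397, grad_y = 2*8*-0.843 = -13.488
  x_1 = -3.5397 - 0.05*-35.397 = -1.7699
  y_1 = -0.843 - 0.05*-13.488 = -0.1686
Step 2: grad_x = 2*5*-1.7699 = -17.6985, grad_y = 2*8*-0.1686 = -2.6976
  x_2 = -1.7699 - 0.05*-17.6985 = -0.8849
  y_2 = -0.1686 - 0.05*-2.6976 = -0.0337
Step 3: grad_x = 2*5*-0.8849 = -8.8493, grad_y = 2*8*-0.0337 = -0.5395
  x_3 = -0.8849 - 0.05*-8.8493 = -0.4425
  y_3 = -0.0337 - 0.05*-0.5395 = -0.0067
Step 4: grad_x = 2*5*-0.4425 = -4.4246, grad_y = 2*8*-0.0067 = -0.1079
  x_4 = -0.4425 - 0.05*-4.4246 = -0.2212
  y_4 = -0.0067 - 0.05*-0.1079 = -0.0013
f(-0.2212, -0.0013) = 5*(-0.2212)^2 + 8*(-0.0013)^2 = 0.2447


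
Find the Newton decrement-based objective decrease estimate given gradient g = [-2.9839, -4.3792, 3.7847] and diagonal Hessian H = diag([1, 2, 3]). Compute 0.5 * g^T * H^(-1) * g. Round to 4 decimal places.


Step 1: H is diagonal, so H^(-1) * g = [-2.9839, -2.1896, 1.2616].
Step 2: g^T H^(-1) g = sum_i g_i^2 / H_ii
  = (-2.9839)^2/1 + (-4.3792)^2/2 + (3.7847)^2/3
  = 8.9037 + 9.5887 + 4.7747 = 23.267
Step 3: Objective decrease = 0.5 * g^T H^(-1) g = 11.6335


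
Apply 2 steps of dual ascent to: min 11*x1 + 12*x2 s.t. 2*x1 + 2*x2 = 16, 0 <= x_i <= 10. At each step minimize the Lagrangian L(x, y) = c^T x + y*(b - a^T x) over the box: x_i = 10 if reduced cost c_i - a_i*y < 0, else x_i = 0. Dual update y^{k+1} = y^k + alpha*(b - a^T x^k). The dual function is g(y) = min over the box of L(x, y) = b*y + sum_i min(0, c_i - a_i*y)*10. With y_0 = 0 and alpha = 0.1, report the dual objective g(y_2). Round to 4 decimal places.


Dual ascent for LP: min 11*x1 + 12*x2, 2*x1 + 2*x2 = 16, 0 <= x_i <= 10
Step 1: y^k = 0.0, reduced costs: (11.0, 12.0)
  x^k = (0.0, 0.0), subgradient = b - a^T x = 16.0
  y^{k+1} = 0.0 + 0.1*16.0 = 1.6
Step 2: y^k = 1.6, reduced costs: (7.8, 8.8)
  x^k = (0.0, 0.0), subgradient = b - a^T x = 16.0
  y^{k+1} = 1.6 + 0.1*16.0 = 3.2
Dual objective at y_2 = 3.2: reduced costs (4.6, 5.6), box minimizer x = (0.0, 0.0)
g(y_2) = b*y + (c1 - a1*y)*x1 + (c2 - a2*y)*x2 = 16*3.2 + 4.6*0.0 + 5.6*0.0 = 51.2 + 0.0 + 0.0 = 51.2


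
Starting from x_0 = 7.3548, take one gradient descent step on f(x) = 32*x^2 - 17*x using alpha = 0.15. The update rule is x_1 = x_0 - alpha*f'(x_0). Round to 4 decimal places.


We compute the gradient at x_0 and apply the update.
f'(x) = 64*x - 17
f'(7.3548) = 64*7.3548 - 17 = 453.7072
x_1 = 7.3548 - 0.15*453.7072 = -60.7013


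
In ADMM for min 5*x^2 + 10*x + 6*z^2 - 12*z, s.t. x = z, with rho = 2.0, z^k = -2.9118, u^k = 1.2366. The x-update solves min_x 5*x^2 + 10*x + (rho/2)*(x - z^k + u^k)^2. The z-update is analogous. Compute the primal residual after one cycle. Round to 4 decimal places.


ADMM iteration with rho = 2.0, z^k = -2.9118, u^k = 1.2366
Step 1: x-update.
Minimize 5*x^2 + 10*x + (2.0/2)*(x + 2.9118 + 1.2366)^2
FOC: (2*5 + 2.0)*x = -10 + 2.0*(-2.9118 - 1.2366)
x^{k+1} = -1.5247
Step 2: z-update.
Minimize 6*z^2 - 12*z + (2.0/2)*(-1.5247 - z + 1.2366)^2
FOC: (2*6 + 2.0)*z = 12 + 2.0*(-1.5247 + 1.2366)
z^{k+1} = 0.816
Step 3: u-update.
u^{k+1} = 1.2366 - 1.5247 - 0.816 = -1.1041
Step 4: Primal residual = |-1.5247 - 0.816| = 2.3407


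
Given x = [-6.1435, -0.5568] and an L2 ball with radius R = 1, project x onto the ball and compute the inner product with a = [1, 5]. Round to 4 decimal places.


Step 1: Compute ||x|| (intermediates to 6 decimals).
||x|| = sqrt((-6.1435)^2 + (-0.5568)^2) = 6.16868
Step 2: Project.
Since ||x|| > R, scale = R/||x|| = 1/6.16868 = 0.162109, proj(x) = scale * x
proj(x) = [-0.995917, -0.090262]
Step 3: Dot product.
a^T * proj(x) = 1*(-0.995917) + 5*(-0.090262) = -1.4472


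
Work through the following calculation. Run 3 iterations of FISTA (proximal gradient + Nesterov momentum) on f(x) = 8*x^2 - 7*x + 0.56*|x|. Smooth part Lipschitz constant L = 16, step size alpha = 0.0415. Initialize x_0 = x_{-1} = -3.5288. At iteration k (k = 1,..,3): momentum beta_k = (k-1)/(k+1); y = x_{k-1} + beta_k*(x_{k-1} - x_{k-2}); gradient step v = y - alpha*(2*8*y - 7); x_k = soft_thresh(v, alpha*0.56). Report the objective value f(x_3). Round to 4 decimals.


FISTA on f(x) = 8*x^2 - 7*x + 0.56*|x|
L = 16, alpha = 0.0415
Iteration 1: beta = 0.0, y = -3.5288 + 0.0*(-3.5288 + 3.5288) = -3.5288
  grad(y) = -63.4608, v = y - alpha*grad = -0.8952
  prox(v) = soft_thresh(-0.8952, 0.0232) = -0.8719
Iteration 2: beta = 0.3333, y = -0.8719 + 0.3333*(-0.8719 + 3.5288) = 0.0137
  grad(y) = -6.7811, v = y - alpha*grad = 0.2951
  prox(v) = soft_thresh(0.2951, 0.0232) = 0.2719
Iteration 3: beta = 0.5, y = 0.2719 + 0.5*(0.2719 + 0.8719) = 0.8438
  grad(y) = 6.5001, v = y - alpha*grad = 0.574
  prox(v) = soft_thresh(0.574, 0.0232) = 0.5508
f(x_3) = 8*0.5508^2 - 7*0.5508 + 0.56*|0.5508| = -1.1202


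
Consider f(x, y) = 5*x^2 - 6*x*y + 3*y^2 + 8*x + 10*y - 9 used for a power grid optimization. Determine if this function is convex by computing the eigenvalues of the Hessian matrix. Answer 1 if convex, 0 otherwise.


The Hessian of f(x,y) = 5*x^2 - 6*x*y + 3*y^2 + 8*x + 10*y - 9 is:
H = [[10, -6], [-6, 6]]
Trace = 10 + 6 = 16
Determinant = 10*6 - (-6)^2 = 24
Discriminant = (16)^2 - 4*24 = 160.0
Eigenvalues: lambda_1 = 1.6754, lambda_2 = 14.3246
The function is convex.

1


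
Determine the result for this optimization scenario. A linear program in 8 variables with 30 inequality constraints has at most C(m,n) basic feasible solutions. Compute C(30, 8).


Each vertex corresponds to some choice of n active constraints out of m, so the number of vertices is at most C(m, n) = m! / (n!(m-n)!).
m = 30, n = 8
Numerator: 30 * 29 * 28 * 27 * 26 * 25 * 24 * 23
Denominator: 8! = 40320
C(30, 8) = 5852925


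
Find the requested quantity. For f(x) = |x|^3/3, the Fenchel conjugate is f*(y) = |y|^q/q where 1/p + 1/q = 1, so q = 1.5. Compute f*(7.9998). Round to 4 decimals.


The conjugate exponent q satisfies 1/p + 1/q = 1.
p = 3, so q = 3/(3 - 1) = 1.5
|y|^q = 7.9998^1.5 = 22.6266
f*(7.9998) = 22.6266 / 1.5 = 15.0844


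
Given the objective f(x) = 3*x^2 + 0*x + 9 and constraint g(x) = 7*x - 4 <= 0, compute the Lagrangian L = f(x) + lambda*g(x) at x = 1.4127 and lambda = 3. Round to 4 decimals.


Step 1: Evaluate f(x).
f(1.4127) = 3*1.4127^2 + 0*1.4127 + 9 = 14.9872
Step 2: Evaluate g(x).
g(1.4127) = 7*1.4127 - 4 = 5.8889
Step 3: Compute Lagrangian.
L = 14.9872 + 3*5.8889 = 32.6539


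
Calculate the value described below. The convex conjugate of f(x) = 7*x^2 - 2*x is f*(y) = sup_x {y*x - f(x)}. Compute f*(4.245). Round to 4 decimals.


f*(y) = sup_x {y*x - a*x^2 - b*x} = sup_x {(y-b)*x - a*x^2}
FOC: (y - b) - 2a*x = 0 => x* = (y - b)/(2a)
x* = (4.245 + 2)/(2*7) = 0.4461
f*(4.245) = (y-b)^2/(4a) = (4.245 + 2)^2/(4*7)
= 39.0/28 = 1.3929


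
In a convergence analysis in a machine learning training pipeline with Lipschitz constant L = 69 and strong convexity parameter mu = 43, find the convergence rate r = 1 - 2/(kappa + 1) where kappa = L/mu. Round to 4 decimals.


Step 1: Compute the condition number.
kappa = L/mu = 69/43 = 1.6047
Step 2: Compute the convergence rate.
r = 1 - 2/(kappa + 1) = 1 - 2*mu/(L + mu) = (L - mu)/(L + mu) = 26/112 = 0.2321


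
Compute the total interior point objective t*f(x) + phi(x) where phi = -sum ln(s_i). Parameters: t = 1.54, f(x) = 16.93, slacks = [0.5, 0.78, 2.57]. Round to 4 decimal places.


Step 1: Compute log-barrier.
ln values: [-0.6931, -0.2485, 0.9439]
phi = -(-0.6931 - 0.2485 + 0.9439) = -0.0023
Step 2: Compute augmented objective.
t*f(x) = 1.54*16.93 = 26.0722
Total = 26.0722 - 0.0023 = 26.0699


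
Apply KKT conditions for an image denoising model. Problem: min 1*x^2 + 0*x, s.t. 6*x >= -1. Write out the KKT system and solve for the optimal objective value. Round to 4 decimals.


Step 1: Try lambda = 0 (constraint inactive).
Stationarity: 2*1*x + 0 = 0
x* = 0/(2*1) = 0.0
Check constraint: 6*0.0 = 0.0 >= -1 -- satisfied.
Step 2: Compute optimal value.
f(x*) = 1*0.0^2 + 0*0.0 = 0.0


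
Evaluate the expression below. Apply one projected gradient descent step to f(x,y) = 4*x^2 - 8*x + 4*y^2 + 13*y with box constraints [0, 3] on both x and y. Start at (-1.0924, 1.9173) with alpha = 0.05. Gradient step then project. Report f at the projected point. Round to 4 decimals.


Step 1: Compute gradient at (-1.0924, 1.9173).
grad_x = 2*4*-1.0924 - 8 = -16.7392
grad_y = 2*4*1.9173 + 13 = 28.3384
Step 2: Gradient step.
x_raw = -1.0924 - 0.05*-16.7392 = -0.2554
y_raw = 1.9173 - 0.05*28.3384 = 0.5004
Step 3: Project onto [0, 3].
x_proj = clip(-0.2554) = 0.0
y_proj = clip(0.5004) = 0.5004
Step 4: Evaluate f.
f(0.0, 0.5004) = 7.5065


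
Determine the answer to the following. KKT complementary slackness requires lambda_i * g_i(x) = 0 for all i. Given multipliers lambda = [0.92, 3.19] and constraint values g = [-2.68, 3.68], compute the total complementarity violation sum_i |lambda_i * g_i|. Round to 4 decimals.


KKT complementary slackness check:
lambda_1 * g_1 = 0.92 * -2.68 = -2.4656
lambda_2 * g_2 = 3.19 * 3.68 = 11.7392
Total violation = 2.4656 + 11.7392 = 14.2048


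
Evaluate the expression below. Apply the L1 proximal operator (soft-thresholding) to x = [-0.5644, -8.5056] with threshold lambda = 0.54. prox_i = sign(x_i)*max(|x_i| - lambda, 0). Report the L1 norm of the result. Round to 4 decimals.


Soft-thresholding with lambda = 0.54:
prox(-0.5644) = sign(-0.5644)*max(|-0.5644| - 0.54, 0) = -0.0244
prox(-8.5056) = sign(-8.5056)*max(|-8.5056| - 0.54, 0) = -7.9656
prox(x) = [-0.0244, -7.9656]
||prox(x)||_1 = 0.0244 + 7.9656 = 7.99


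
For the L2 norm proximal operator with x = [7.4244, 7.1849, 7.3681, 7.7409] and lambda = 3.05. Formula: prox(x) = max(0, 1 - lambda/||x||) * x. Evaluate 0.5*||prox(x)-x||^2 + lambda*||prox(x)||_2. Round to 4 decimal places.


Step 1: Compute ||x||.
||x|| = 14.8646
Step 2: Compute scaling factor.
scale = max(0, 1 - 3.05/14.8646) = 0.7948
Step 3: prox(x) = [5.901, 5.7107, 5.8563, 6.1526]
||prox(x)|| = 11.8146
Step 4: Proximal objective.
0.5*||prox-x||^2 = 4.6513
lambda*||prox|| = 36.0345
Total = 40.6856


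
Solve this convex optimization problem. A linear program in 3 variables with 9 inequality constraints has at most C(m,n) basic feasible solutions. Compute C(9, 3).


Each vertex corresponds to some choice of n active constraints out of m, so the number of vertices is at most C(m, n) = m! / (n!(m-n)!).
m = 9, n = 3
Numerator: 9 * 8 * 7
Denominator: 3! = 6
C(9, 3) = 84


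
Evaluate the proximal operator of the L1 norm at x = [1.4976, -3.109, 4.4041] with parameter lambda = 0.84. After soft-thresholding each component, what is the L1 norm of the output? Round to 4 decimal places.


Soft-thresholding with lambda = 0.84:
prox(1.4976) = sign(1.4976)*max(|1.4976| - 0.84, 0) = 0.6576
prox(-3.109) = sign(-3.109)*max(|-3.109| - 0.84, 0) = -2.269
prox(4.4041) = sign(4.4041)*max(|4.4041| - 0.84, 0) = 3.5641
prox(x) = [0.6576, -2.269, 3.5641]
||prox(x)||_1 = 0.6576 + 2.269 + 3.5641 = 6.4907


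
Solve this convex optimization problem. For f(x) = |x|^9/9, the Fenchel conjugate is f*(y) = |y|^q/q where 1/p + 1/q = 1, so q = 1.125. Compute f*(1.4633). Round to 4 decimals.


The conjugate exponent q satisfies 1/p + 1/q = 1.
p = 9, so q = 9/(9 - 1) = 1.125
|y|^q = 1.4633^1.125 = 1.5346
f*(1.4633) = 1.5346 / 1.125 = 1.3641


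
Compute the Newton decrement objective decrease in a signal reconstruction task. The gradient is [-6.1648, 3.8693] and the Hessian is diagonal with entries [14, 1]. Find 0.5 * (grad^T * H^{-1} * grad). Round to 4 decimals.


Step 1: H is diagonal, so H^(-1) * g = [-0.4403, 3.8693].
Step 2: g^T H^(-1) g = sum_i g_i^2 / H_ii
  = (-6.1648)^2/14 + (3.8693)^2/1
  = 2.7146 + 14.9715 = 17.6861
Step 3: Objective decrease = 0.5 * g^T H^(-1) g = 8.8431


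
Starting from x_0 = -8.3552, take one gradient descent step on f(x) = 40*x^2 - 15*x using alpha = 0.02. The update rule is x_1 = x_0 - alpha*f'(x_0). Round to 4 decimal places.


We compute the gradient at x_0 and apply the update.
f'(x) = 80*x - 15
f'(-8.3552) = 80*-8.3552 - 15 = -683.416
x_1 = -8.3552 - 0.02*-683.416 = 5.3131


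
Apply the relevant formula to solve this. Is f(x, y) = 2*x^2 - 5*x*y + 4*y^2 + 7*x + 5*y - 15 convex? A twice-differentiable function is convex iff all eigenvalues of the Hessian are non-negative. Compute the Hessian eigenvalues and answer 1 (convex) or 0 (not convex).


The Hessian of f(x,y) = 2*x^2 - 5*x*y + 4*y^2 + 7*x + 5*y - 15 is:
H = [[4, -5], [-5, 8]]
Trace = 4 + 8 = 12
Determinant = 4*8 - (-5)^2 = 7
Discriminant = (12)^2 - 4*7 = 116.0
Eigenvalues: lambda_1 = 0.6148, lambda_2 = 11.3852
The function is convex.

1


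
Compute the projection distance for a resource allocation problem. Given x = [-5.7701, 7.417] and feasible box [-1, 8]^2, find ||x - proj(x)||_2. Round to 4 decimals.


Project each component onto [-1, 8].
clip(-5.7701) = -1.0, clip(7.417) = 7.417
Projection = [-1.0, 7.417]
Squared diffs: [22.7539, 0.0]
Distance = sqrt(22.7539) = 4.7701


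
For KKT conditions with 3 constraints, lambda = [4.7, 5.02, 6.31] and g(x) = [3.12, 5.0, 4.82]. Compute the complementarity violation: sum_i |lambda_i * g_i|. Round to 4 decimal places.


KKT complementary slackness check:
lambda_1 * g_1 = 4.7 * 3.12 = 14.664
lambda_2 * g_2 = 5.02 * 5.0 = 25.1
lambda_3 * g_3 = 6.31 * 4.82 = 30.4142
Total violation = 14.664 + 25.1 + 30.4142 = 70.1782


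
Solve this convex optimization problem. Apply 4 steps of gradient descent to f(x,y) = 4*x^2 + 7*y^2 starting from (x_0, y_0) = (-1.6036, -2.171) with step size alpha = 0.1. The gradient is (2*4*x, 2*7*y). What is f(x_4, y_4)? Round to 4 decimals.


Gradient descent on f(x,y) = 4*x^2 + 7*y^2.
Starting point: (-1.6036, -2.171), alpha = 0.1
Step 1: grad_x = 2*4*-1.6036 = -12.8288, grad_y = 2*7*-2.171 = -30.394
  x_1 = -1.6036 - 0.1*-12.8288 = -0.3207
  y_1 = -2.171 - 0.1*-30.394 = 0.8684
Step 2: grad_x = 2*4*-0.3207 = -2.5658, grad_y = 2*7*0.8684 = 12.1576
  x_2 = -0.3207 - 0.1*-2.5658 = -0.0641
  y_2 = 0.8684 - 0.1*12.1576 = -0.3474
Step 3: grad_x = 2*4*-0.0641 = -0.5132, grad_y = 2*7*-0.3474 = -4.863
  x_3 = -0.0641 - 0.1*-0.5132 = -0.0128
  y_3 = -0.3474 - 0.1*-4.863 = 0.1389
Step 4: grad_x = 2*4*-0.0128 = -0.1026, grad_y = 2*7*0.1389 = 1.9452
  x_4 = -0.0128 - 0.1*-0.1026 = -0.0026
  y_4 = 0.1389 - 0.1*1.9452 = -0.0556
f(-0.0026, -0.0556) = 4*(-0.0026)^2 + 7*(-0.0556)^2 = 0.0216


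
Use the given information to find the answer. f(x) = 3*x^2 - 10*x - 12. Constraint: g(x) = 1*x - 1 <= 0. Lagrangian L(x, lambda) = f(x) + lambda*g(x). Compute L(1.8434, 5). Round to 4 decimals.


Step 1: Evaluate f(x).
f(1.8434) = 3*1.8434^2 - 10*1.8434 - 12 = -20.2396
Step 2: Evaluate g(x).
g(1.8434) = 1*1.8434 - 1 = 0.8434
Step 3: Compute Lagrangian.
L = -20.2396 + 5*0.8434 = -16.0226


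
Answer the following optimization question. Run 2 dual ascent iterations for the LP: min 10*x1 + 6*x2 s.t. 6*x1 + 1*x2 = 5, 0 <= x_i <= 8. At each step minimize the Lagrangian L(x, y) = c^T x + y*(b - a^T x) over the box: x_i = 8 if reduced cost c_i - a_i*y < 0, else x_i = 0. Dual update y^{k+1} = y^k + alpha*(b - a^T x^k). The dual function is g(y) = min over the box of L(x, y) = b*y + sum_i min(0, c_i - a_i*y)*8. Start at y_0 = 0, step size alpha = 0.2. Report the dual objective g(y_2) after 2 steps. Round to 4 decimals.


Dual ascent for LP: min 10*x1 + 6*x2, 6*x1 + 1*x2 = 5, 0 <= x_i <= 8
Step 1: y^k = 0.0, reduced costs: (10.0, 6.0)
  x^k = (0.0, 0.0), subgradient = b - a^T x = 5.0
  y^{k+1} = 0.0 + 0.2*5.0 = 1.0
Step 2: y^k = 1.0, reduced costs: (4.0, 5.0)
  x^k = (0.0, 0.0), subgradient = b - a^T x = 5.0
  y^{k+1} = 1.0 + 0.2*5.0 = 2.0
Dual objective at y_2 = 2.0: reduced costs (-2.0, 4.0), box minimizer x = (8.0, 0.0)
g(y_2) = b*y + (c1 - a1*y)*x1 + (c2 - a2*y)*x2 = 5*2.0 + (-2.0)*8.0 + 4.0*0.0 = 10.0 - 16.0 + 0.0 = -6.0


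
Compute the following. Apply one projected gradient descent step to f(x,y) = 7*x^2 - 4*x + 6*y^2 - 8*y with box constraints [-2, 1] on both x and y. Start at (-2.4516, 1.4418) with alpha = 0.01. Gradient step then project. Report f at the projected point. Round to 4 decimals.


Step 1: Compute gradient at (-2.4516, 1.4418).
grad_x = 2*7*-2.4516 - 4 = -38.3224
grad_y = 2*6*1.4418 - 8 = 9.3016
Step 2: Gradient step.
x_raw = -2.4516 - 0.01*-38.3224 = -2.0684
y_raw = 1.4418 - 0.01*9.3016 = 1.3488
Step 3: Project onto [-2, 1].
x_proj = clip(-2.0684) = -2.0
y_proj = clip(1.3488) = 1.0
Step 4: Evaluate f.
f(-2.0, 1.0) = 34.0


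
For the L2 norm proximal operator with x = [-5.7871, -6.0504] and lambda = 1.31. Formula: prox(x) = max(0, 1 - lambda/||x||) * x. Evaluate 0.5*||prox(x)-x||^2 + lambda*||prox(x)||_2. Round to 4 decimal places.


Step 1: Compute ||x||.
||x|| = 8.3724
Step 2: Compute scaling factor.
scale = max(0, 1 - 1.31/8.3724) = 0.8435
Step 3: prox(x) = [-4.8816, -5.1037]
||prox(x)|| = 7.0624
Step 4: Proximal objective.
0.5*||prox-x||^2 = 0.8581
lambda*||prox|| = 9.2517
Total = 10.1099


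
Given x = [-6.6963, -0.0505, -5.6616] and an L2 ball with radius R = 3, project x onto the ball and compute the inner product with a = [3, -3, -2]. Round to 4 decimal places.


Step 1: Compute ||x|| (intermediates to 6 decimals).
||x|| = sqrt((-6.6963)^2 + (-0.0505)^2 + (-5.6616)^2) = 8.769076
Step 2: Project.
Since ||x|| > R, scale = R/||x|| = 3/8.769076 = 0.342111, proj(x) = scale * x
proj(x) = [-2.290878, -0.017277, -1.936896]
Step 3: Dot product.
a^T * proj(x) = 3*(-2.290878) - 3*(-0.017277) - 2*(-1.936896) = -2.947


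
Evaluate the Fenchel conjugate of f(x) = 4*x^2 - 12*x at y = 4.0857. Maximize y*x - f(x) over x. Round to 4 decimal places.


f*(y) = sup_x {y*x - a*x^2 - b*x} = sup_x {(y-b)*x - a*x^2}
FOC: (y - b) - 2a*x = 0 => x* = (y - b)/(2a)
x* = (4.0857 + 12)/(2*4) = 2.0107
f*(4.0857) = (y-b)^2/(4a) = (4.0857 + 12)^2/(4*4)
= 258.7497/16 = 16.1719


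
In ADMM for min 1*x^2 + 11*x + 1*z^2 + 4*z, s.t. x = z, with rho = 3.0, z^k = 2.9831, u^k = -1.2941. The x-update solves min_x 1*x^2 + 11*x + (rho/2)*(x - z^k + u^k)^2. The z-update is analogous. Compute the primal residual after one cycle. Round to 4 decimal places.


ADMM iteration with rho = 3.0, z^k = 2.9831, u^k = -1.2941
Step 1: x-update.
Minimize 1*x^2 + 11*x + (3.0/2)*(x - 2.9831 - 1.2941)^2
FOC: (2*1 + 3.0)*x = -11 + 3.0*(2.9831 + 1.2941)
x^{k+1} = 0.3663
Step 2: z-update.
Minimize 1*z^2 + 4*z + (3.0/2)*(0.3663 - z - 1.2941)^2
FOC: (2*1 + 3.0)*z = -4 + 3.0*(0.3663 - 1.2941)
z^{k+1} = -1.3567
Step 3: u-update.
u^{k+1} = -1.2941 + 0.3663 + 1.3567 = 0.4289
Step 4: Primal residual = |0.3663 + 1.3567| = 1.723


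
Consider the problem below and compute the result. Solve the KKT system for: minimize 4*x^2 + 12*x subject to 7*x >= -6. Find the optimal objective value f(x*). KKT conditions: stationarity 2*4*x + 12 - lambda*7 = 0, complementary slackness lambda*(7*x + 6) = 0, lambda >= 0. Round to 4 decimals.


Step 1: Try lambda = 0 (constraint inactive).
x_unc = -12/(2*4) = -1.5
Check: 7*-1.5 = -10.5 < -6 -- violated!
Step 2: Constraint must be active: 7*x = -6
x* = -6/7 = -0.8571 (rounded; the exact value -6/7 is used below)
lambda = (2*4*(-6/7) + 12)/7 = 0.7347
Step 3: Compute optimal value.
f(x*) = 4*(-6/7)^2 + 12*(-6/7) = -7.3469


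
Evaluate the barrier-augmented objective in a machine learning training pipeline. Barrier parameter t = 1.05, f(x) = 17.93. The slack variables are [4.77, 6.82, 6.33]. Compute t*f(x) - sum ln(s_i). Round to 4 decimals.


Step 1: Compute log-barrier.
ln values: [1.5623, 1.9199, 1.8453]
phi = -(1.5623 + 1.9199 + 1.8453) = -5.3275
Step 2: Compute augmented objective.
t*f(x) = 1.05*17.93 = 18.8265
Total = 18.8265 - 5.3275 = 13.499


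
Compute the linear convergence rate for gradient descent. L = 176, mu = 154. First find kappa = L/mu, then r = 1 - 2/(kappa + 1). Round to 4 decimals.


Step 1: Compute the condition number.
kappa = L/mu = 176/154 = 1.1429
Step 2: Compute the convergence rate.
r = 1 - 2/(kappa + 1) = 1 - 2*mu/(L + mu) = (L - mu)/(L + mu) = 22/330 = 0.0667


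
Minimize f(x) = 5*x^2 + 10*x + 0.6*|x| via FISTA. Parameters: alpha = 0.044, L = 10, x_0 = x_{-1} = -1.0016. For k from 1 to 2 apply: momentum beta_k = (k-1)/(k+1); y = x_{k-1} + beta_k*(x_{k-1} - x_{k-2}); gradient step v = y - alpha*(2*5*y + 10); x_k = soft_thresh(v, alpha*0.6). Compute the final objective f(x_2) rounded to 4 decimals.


FISTA on f(x) = 5*x^2 + 10*x + 0.6*|x|
L = 10, alpha = 0.044
Iteration 1: beta = 0.0, y = -1.0016 + 0.0*(-1.0016 + 1.0016) = -1.0016
  grad(y) = -0.016, v = y - alpha*grad = -1.0009
  prox(v) = soft_thresh(-1.0009, 0.0264) = -0.9745
Iteration 2: beta = 0.3333, y = -0.9745 + 0.3333*(-0.9745 + 1.0016) = -0.9655
  grad(y) = 0.3454, v = y - alpha*grad = -0.9807
  prox(v) = soft_thresh(-0.9807, 0.0264) = -0.9543
f(x_2) = 5*(-0.9543)^2 + 10*(-0.9543) + 0.6*|-0.9543| = -4.417


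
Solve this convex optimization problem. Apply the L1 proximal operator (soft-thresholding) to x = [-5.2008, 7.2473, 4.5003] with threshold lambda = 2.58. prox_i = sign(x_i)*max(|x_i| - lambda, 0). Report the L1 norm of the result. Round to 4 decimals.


Soft-thresholding with lambda = 2.58:
prox(-5.2008) = sign(-5.2008)*max(|-5.2008| - 2.58, 0) = -2.6208
prox(7.2473) = sign(7.2473)*max(|7.2473| - 2.58, 0) = 4.6673
prox(4.5003) = sign(4.5003)*max(|4.5003| - 2.58, 0) = 1.9203
prox(x) = [-2.6208, 4.6673, 1.9203]
||prox(x)||_1 = 2.6208 + 4.6673 + 1.9203 = 9.2084


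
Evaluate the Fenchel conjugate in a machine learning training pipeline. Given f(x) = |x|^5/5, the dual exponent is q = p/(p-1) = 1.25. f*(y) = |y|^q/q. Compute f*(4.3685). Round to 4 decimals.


The conjugate exponent q satisfies 1/p + 1/q = 1.
p = 5, so q = 5/(5 - 1) = 1.25
|y|^q = 4.3685^1.25 = 6.3156
f*(4.3685) = 6.3156 / 1.25 = 5.0525


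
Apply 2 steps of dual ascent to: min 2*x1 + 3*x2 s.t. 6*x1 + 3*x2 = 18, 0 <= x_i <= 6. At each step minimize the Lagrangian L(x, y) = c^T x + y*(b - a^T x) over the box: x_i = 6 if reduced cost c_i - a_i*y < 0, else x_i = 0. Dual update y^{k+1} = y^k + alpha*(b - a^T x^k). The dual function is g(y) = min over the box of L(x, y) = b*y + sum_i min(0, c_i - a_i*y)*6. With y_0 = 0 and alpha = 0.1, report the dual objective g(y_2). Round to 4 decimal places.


Dual ascent for LP: min 2*x1 + 3*x2, 6*x1 + 3*x2 = 18, 0 <= x_i <= 6
Step 1: y^k = 0.0, reduced costs: (2.0, 3.0)
  x^k = (0.0, 0.0), subgradient = b - a^T x = 18.0
  y^{k+1} = 0.0 + 0.1*18.0 = 1.8
Step 2: y^k = 1.8, reduced costs: (-8.8, -2.4)
  x^k = (6.0, 6.0), subgradient = b - a^T x = -36.0
  y^{k+1} = 1.8 + 0.1*-36.0 = -1.8
Dual objective at y_2 = -1.8: reduced costs (12.8, 8.4), box minimizer x = (0.0, 0.0)
g(y_2) = b*y + (c1 - a1*y)*x1 + (c2 - a2*y)*x2 = 18*(-1.8) + 12.8*0.0 + 8.4*0.0 = -32.4 + 0.0 + 0.0 = -32.4


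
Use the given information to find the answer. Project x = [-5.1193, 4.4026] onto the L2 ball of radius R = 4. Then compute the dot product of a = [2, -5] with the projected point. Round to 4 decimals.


Step 1: Compute ||x|| (intermediates to 6 decimals).
||x|| = sqrt((-5.1193)^2 + 4.4026^2) = 6.752046
Step 2: Project.
Since ||x|| > R, scale = R/||x|| = 4/6.752046 = 0.592413, proj(x) = scale * x
proj(x) = [-3.03274, 2.608157]
Step 3: Dot product.
a^T * proj(x) = 2*(-3.03274) - 5*2.608157 = -19.1063


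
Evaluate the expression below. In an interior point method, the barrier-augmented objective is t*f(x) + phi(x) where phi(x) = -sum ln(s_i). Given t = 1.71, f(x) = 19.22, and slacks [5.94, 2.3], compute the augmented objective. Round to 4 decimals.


Step 1: Compute log-barrier.
ln values: [1.7817, 0.8329]
phi = -(1.7817 + 0.8329) = -2.6146
Step 2: Compute augmented objective.
t*f(x) = 1.71*19.22 = 32.8662
Total = 32.8662 - 2.6146 = 30.2516


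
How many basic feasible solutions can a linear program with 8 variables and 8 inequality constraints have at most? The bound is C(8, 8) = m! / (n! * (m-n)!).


Each vertex corresponds to some choice of n active constraints out of m, so the number of vertices is at most C(m, n) = m! / (n!(m-n)!).
m = 8, n = 8
Numerator: 8 * 7 * 6 * 5 * 4 * 3 * 2 * 1
Denominator: 8! = 40320
C(8, 8) = 1


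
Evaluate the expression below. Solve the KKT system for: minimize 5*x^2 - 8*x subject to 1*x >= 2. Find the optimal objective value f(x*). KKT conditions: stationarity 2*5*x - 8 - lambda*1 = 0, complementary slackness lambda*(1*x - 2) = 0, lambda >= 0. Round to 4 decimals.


Step 1: Try lambda = 0 (constraint inactive).
x_unc = 8/(2*5) = 0.8
Check: 1*0.8 = 0.8 < 2 -- violated!
Step 2: Constraint must be active: 1*x = 2
x* = 2/1 = 2.0
lambda = (2*5*2.0 - 8)/1 = 12.0
Step 3: Compute optimal value.
f(x*) = 5*2.0^2 - 8*2.0 = 4.0


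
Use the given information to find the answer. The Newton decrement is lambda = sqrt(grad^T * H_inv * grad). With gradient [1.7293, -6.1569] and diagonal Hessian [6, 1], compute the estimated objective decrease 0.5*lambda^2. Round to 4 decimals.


Step 1: H is diagonal, so H^(-1) * g = [0.2882, -6.1569].
Step 2: g^T H^(-1) g = sum_i g_i^2 / H_ii
  = (1.7293)^2/6 + (-6.1569)^2/1
  = 0.4984 + 37.9074 = 38.4058
Step 3: Objective decrease = 0.5 * g^T H^(-1) g = 19.2029


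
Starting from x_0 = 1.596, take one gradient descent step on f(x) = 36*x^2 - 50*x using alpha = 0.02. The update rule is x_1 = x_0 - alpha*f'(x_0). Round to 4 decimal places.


We compute the gradient at x_0 and apply the update.
f'(x) = 72*x - 50
f'(1.596) = 72*1.596 - 50 = 64.912
x_1 = 1.596 - 0.02*64.912 = 0.2978


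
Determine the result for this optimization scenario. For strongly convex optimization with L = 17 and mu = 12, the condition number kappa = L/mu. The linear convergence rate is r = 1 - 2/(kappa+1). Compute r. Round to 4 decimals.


Step 1: Compute the condition number.
kappa = L/mu = 17/12 = 1.4167
Step 2: Compute the convergence rate.
r = 1 - 2/(kappa + 1) = 1 - 2*mu/(L + mu) = (L - mu)/(L + mu) = 5/29 = 0.1724


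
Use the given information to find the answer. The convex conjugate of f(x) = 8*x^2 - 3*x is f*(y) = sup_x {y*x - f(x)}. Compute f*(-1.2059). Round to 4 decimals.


f*(y) = sup_x {y*x - a*x^2 - b*x} = sup_x {(y-b)*x - a*x^2}
FOC: (y - b) - 2a*x = 0 => x* = (y - b)/(2a)
x* = (-1.2059 + 3)/(2*8) = 0.1121
f*(-1.2059) = (y-b)^2/(4a) = (-1.2059 + 3)^2/(4*8)
= 3.2188/32 = 0.1006


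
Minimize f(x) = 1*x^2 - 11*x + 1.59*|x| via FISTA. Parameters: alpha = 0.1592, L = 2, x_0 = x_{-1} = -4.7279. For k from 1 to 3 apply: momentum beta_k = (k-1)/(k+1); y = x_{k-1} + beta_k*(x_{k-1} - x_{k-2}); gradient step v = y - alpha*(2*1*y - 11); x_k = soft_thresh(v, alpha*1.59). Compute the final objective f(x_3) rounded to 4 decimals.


FISTA on f(x) = 1*x^2 - 11*x + 1.59*|x|
L = 2, alpha = 0.1592
Iteration 1: beta = 0.0, y = -4.7279 + 0.0*(-4.7279 + 4.7279) = -4.7279
  grad(y) = -20.4558, v = y - alpha*grad = -1.4713
  prox(v) = soft_thresh(-1.4713, 0.2531) = -1.2182
Iteration 2: beta = 0.3333, y = -1.2182 + 0.3333*(-1.2182 + 4.7279) = -0.0483
  grad(y) = -11.0966, v = y - alpha*grad = 1.7183
  prox(v) = soft_thresh(1.7183, 0.2531) = 1.4651
Iteration 3: beta = 0.5, y = 1.4651 + 0.5*(1.4651 + 1.2182) = 2.8068
  grad(y) = -5.3864, v = y - alpha*grad = 3.6643
  prox(v) = soft_thresh(3.6643, 0.2531) = 3.4112
f(x_3) = 1*3.4112^2 - 11*3.4112 + 1.59*|3.4112| = -20.4631


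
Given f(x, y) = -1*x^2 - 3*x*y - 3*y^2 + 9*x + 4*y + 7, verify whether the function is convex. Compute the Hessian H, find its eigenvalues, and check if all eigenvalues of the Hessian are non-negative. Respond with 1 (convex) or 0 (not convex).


The Hessian of f(x,y) = -1*x^2 - 3*x*y - 3*y^2 + 9*x + 4*y + 7 is:
H = [[-2, -3], [-3, -6]]
Trace = -2 - 6 = -8
Determinant = -2*-6 - (-3)^2 = 3
Discriminant = (-8)^2 - 4*3 = 52.0
Eigenvalues: lambda_1 = -7.6056, lambda_2 = -0.3944
The function is not convex.

0


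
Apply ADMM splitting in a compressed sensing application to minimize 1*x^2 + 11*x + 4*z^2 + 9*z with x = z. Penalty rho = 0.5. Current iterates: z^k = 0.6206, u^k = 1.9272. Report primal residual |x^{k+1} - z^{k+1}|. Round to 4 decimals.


ADMM iteration with rho = 0.5, z^k = 0.6206, u^k = 1.9272
Step 1: x-update.
Minimize 1*x^2 + 11*x + (0.5/2)*(x - 0.6206 + 1.9272)^2
FOC: (2*1 + 0.5)*x = -11 + 0.5*(0.6206 - 1.9272)
x^{k+1} = -4.6613
Step 2: z-update.
Minimize 4*z^2 + 9*z + (0.5/2)*(-4.6613 - z + 1.9272)^2
FOC: (2*4 + 0.5)*z = -9 + 0.5*(-4.6613 + 1.9272)
z^{k+1} = -1.2197
Step 3: u-update.
u^{k+1} = 1.9272 - 4.6613 + 1.2197 = -1.5145
Step 4: Primal residual = |-4.6613 + 1.2197| = 3.4417
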